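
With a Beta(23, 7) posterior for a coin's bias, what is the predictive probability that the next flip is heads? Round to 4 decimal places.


The predictive probability equals the posterior mean.
P(next = heads) = alpha / (alpha + beta)
= 23 / 30 = 0.7667

0.7667


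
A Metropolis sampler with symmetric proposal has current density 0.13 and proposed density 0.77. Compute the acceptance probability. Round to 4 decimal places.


For symmetric proposals, acceptance = min(1, pi(x*)/pi(x))
= min(1, 0.77/0.13)
= min(1, 5.9231) = 1.0

1.0


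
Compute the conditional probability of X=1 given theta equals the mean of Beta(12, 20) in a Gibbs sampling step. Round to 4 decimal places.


Mean of Beta(12, 20) = 0.375
P(X=1 | theta=0.375) = 0.375

0.375


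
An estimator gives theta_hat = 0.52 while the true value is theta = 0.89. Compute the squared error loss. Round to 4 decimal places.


The squared error loss is (theta_hat - theta)^2
= (0.52 - 0.89)^2
= (-0.37)^2 = 0.1369

0.1369


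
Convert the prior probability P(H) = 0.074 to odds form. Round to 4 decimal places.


P(not H) = 1 - 0.074 = 0.926
Odds = 0.074 / 0.926 = 0.0799

0.0799


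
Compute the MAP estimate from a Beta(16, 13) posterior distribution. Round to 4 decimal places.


MAP = mode of Beta distribution
= (alpha - 1)/(alpha + beta - 2)
= (16-1)/(16+13-2)
= 15/27 = 0.5556

0.5556


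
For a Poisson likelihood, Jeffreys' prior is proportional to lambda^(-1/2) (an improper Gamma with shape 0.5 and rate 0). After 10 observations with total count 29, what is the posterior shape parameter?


Jeffreys' prior for Poisson is proportional to lambda^(-1/2).
Posterior is Gamma(0.5 + S, 0 + n) = Gamma(0.5 + 29, 10).
Posterior shape = 0.5 + S = 0.5 + 29 = 29.5

29.5


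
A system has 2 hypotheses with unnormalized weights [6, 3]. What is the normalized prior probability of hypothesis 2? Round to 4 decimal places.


The normalized prior is the weight divided by the total.
Total weight = 9
P(H2) = 3 / 9 = 0.3333

0.3333


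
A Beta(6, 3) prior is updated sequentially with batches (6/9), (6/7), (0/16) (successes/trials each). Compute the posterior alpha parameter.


Sequential conjugate updating is equivalent to a single batch update.
Total successes across all batches = 12
alpha_posterior = alpha_prior + total_successes = 6 + 12
= 18

18


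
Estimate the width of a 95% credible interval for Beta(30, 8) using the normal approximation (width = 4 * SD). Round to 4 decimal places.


For Beta(a,b): Var = ab/((a+b)^2(a+b+1))
Var = 0.0043, SD = 0.0653
Approximate 95% CI width = 4 * 0.0653 = 0.2611

0.2611


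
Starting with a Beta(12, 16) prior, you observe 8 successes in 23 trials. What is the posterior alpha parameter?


For a Beta-Binomial conjugate model:
Posterior alpha = prior alpha + number of successes
= 12 + 8 = 20

20


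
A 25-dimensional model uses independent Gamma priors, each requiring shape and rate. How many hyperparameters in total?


Per parameter: 2 (shape and rate).
Total = 25 * 2 = 50

50


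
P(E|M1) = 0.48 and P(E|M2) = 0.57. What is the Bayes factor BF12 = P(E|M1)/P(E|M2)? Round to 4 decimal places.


Bayes factor BF12 = P(E|M1) / P(E|M2)
= 0.48 / 0.57
= 0.8421

0.8421


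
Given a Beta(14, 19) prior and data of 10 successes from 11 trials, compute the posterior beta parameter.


Number of failures = 11 - 10 = 1
Posterior beta = 19 + 1 = 20

20


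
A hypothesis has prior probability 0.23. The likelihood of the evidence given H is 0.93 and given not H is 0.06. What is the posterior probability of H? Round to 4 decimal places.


Using Bayes' theorem:
P(E) = 0.23 * 0.93 + 0.77 * 0.06
P(E) = 0.2601
P(H|E) = (0.23 * 0.93) / 0.2601 = 0.8224

0.8224


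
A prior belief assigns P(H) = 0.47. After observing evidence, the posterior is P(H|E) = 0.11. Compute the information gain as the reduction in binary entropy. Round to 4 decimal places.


H(prior) = -0.47*log2(0.47) - 0.53*log2(0.53)
= 0.9974
H(post) = -0.11*log2(0.11) - 0.89*log2(0.89)
= 0.4999
IG = 0.9974 - 0.4999 = 0.4975

0.4975


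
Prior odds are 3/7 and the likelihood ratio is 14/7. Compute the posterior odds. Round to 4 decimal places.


Posterior odds = prior odds * likelihood ratio
= (3/7) * (14/7)
= 42 / 49
= 0.8571

0.8571


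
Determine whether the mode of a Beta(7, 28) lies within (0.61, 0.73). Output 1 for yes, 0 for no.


First find the mode: (a-1)/(a+b-2) = 0.1818
Is 0.1818 in (0.61, 0.73)? 0

0


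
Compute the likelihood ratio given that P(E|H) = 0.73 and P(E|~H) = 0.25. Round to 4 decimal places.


LR = P(E|H) / P(E|~H)
= 0.73 / 0.25 = 2.92

2.92


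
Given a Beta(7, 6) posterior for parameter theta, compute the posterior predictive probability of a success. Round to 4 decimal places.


For a Beta-Bernoulli model, the predictive probability is the mean:
P(success) = 7/(7+6) = 7/13 = 0.5385

0.5385


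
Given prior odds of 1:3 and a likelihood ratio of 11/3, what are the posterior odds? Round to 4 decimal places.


Posterior odds = prior odds * LR
Prior odds = 1/3 = 0.3333
LR = 11/3 = 3.6667
Posterior odds = 0.3333 * 3.6667 = 1.2222

1.2222


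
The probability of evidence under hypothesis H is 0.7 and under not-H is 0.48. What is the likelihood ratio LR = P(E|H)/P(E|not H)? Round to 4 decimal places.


LR = 0.7 / 0.48
= 1.4583

1.4583


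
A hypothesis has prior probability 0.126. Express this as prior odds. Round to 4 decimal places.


Odds = P(H) / P(not H) = 0.126 / 0.874
= 0.1442

0.1442


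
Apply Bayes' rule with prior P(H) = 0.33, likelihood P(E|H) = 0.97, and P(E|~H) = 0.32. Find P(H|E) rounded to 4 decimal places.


Step 1: Compute marginal P(E) = P(E|H)P(H) + P(E|~H)P(~H)
= 0.97*0.33 + 0.32*0.67 = 0.5345
Step 2: P(H|E) = P(E|H)P(H)/P(E) = 0.3201/0.5345
= 0.5989

0.5989


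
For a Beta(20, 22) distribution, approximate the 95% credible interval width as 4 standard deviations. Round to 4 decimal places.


Variance of Beta(a,b) = ab / ((a+b)^2 * (a+b+1))
= 20*22 / ((42)^2 * 43)
= 0.0058
SD = sqrt(0.0058) = 0.0762
Width = 4 * SD = 0.3047

0.3047


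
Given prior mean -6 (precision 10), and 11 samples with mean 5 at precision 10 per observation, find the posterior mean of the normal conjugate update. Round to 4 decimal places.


The posterior mean is a precision-weighted average of prior and data.
Post. prec. = 10 + 110 = 120
Post. mean = (-60 + 550)/120 = 490/120 = 4.0833

4.0833


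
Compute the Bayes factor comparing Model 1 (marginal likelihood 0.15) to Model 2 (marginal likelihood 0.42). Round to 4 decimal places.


BF12 = marginal likelihood of M1 / marginal likelihood of M2
= 0.15/0.42
= 0.3571

0.3571


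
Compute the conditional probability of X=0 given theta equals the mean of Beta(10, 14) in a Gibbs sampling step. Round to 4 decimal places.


Mean of Beta(10, 14) = 0.4167
P(X=0 | theta=0.4167) = 0.5833

0.5833


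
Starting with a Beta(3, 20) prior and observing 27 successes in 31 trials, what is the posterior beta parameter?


Posterior beta = prior beta + failures
Failures = 31 - 27 = 4
beta_post = 20 + 4 = 24

24


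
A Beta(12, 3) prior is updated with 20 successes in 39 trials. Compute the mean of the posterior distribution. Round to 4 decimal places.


After update: Beta(32, 22)
Mean = 32 / (32 + 22) = 32 / 54
= 0.5926

0.5926


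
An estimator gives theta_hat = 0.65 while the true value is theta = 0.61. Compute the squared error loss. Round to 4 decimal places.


The squared error loss is (theta_hat - theta)^2
= (0.65 - 0.61)^2
= (0.04)^2 = 0.0016

0.0016


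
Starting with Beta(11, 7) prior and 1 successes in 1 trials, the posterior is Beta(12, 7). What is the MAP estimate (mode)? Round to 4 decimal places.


The mode of Beta(a, b) when a > 1 and b > 1 is (a-1)/(a+b-2)
= (12 - 1) / (12 + 7 - 2)
= 11 / 17
= 0.6471

0.6471


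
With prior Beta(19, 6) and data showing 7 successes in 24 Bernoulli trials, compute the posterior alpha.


Conjugate update: alpha_posterior = alpha_prior + k
= 19 + 7 = 26

26


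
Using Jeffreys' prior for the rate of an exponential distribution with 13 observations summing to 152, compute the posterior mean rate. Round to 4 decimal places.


Jeffreys' prior leads to posterior Gamma(13, 152).
Mean = 13/152 = 0.0855

0.0855


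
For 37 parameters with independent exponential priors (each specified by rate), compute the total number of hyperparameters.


A exponential prior has 1 hyperparameter per parameter.
Total = 37 * 1 = 37

37


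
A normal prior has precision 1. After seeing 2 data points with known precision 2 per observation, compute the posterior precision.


In the conjugate normal model, precisions add:
tau_posterior = tau_prior + n * tau_data
= 1 + 2*2 = 5

5


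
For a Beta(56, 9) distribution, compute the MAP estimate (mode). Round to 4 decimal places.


MAP = mode = (a-1)/(a+b-2)
= (56-1)/(56+9-2)
= 55/63 = 0.873

0.873


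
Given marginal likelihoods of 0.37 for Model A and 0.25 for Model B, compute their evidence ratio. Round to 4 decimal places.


Ratio = ML(A) / ML(B) = 0.37/0.25
= 1.48

1.48


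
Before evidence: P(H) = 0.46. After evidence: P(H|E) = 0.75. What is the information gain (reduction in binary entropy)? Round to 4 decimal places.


Prior entropy = 0.9954
Posterior entropy = 0.8113
Information gain = 0.9954 - 0.8113 = 0.1841

0.1841


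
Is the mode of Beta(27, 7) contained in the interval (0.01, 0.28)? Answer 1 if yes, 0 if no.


Mode = (a-1)/(a+b-2) = 26/32 = 0.8125
Interval: (0.01, 0.28)
Contains mode? 0

0


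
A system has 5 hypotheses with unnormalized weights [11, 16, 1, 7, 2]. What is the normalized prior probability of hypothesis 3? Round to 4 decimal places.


The normalized prior is the weight divided by the total.
Total weight = 37
P(H3) = 1 / 37 = 0.027

0.027


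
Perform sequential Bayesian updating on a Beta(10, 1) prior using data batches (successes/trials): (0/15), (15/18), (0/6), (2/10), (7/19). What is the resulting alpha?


Accumulate successes: 24
Posterior alpha = prior alpha + sum of successes
= 10 + 24 = 34

34


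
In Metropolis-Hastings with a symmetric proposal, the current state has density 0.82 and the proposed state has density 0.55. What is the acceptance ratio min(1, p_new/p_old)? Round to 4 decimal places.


Ratio = p_new / p_old = 0.55 / 0.82 = 0.6707
Acceptance = min(1, 0.6707) = 0.6707

0.6707


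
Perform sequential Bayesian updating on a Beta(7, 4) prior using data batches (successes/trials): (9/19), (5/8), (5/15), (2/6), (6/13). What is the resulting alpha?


Accumulate successes: 27
Posterior alpha = prior alpha + sum of successes
= 7 + 27 = 34

34


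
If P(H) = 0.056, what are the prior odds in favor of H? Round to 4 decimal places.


Prior odds = P(H) / (1 - P(H))
= 0.056 / 0.944
= 0.0593

0.0593


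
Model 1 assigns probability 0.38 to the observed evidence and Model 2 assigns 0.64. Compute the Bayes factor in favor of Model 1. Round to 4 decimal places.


BF = P(data|M1) / P(data|M2)
= 0.38 / 0.64 = 0.5938

0.5938


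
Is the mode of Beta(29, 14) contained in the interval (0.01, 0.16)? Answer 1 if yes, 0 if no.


Mode = (a-1)/(a+b-2) = 28/41 = 0.6829
Interval: (0.01, 0.16)
Contains mode? 0

0


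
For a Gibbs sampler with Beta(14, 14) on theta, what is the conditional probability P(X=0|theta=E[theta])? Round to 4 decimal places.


E[theta] = 14/(14+14) = 0.5
P(X=0|theta) = 1 - theta = 0.5

0.5


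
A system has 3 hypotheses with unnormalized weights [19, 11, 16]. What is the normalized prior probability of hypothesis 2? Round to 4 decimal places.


The normalized prior is the weight divided by the total.
Total weight = 46
P(H2) = 11 / 46 = 0.2391

0.2391


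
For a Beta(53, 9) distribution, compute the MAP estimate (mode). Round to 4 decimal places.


MAP = mode = (a-1)/(a+b-2)
= (53-1)/(53+9-2)
= 52/60 = 0.8667

0.8667


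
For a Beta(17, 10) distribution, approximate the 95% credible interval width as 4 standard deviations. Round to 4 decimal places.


Variance of Beta(a,b) = ab / ((a+b)^2 * (a+b+1))
= 17*10 / ((27)^2 * 28)
= 0.0083
SD = sqrt(0.0083) = 0.0913
Width = 4 * SD = 0.365

0.365


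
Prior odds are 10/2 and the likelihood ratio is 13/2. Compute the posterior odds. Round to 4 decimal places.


Posterior odds = prior odds * likelihood ratio
= (10/2) * (13/2)
= 130 / 4
= 32.5

32.5


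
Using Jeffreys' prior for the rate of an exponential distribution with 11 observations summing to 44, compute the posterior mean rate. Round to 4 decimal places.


Jeffreys' prior leads to posterior Gamma(11, 44).
Mean = 11/44 = 0.25

0.25


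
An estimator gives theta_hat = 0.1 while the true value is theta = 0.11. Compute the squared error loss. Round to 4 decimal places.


The squared error loss is (theta_hat - theta)^2
= (0.1 - 0.11)^2
= (-0.01)^2 = 0.0001

0.0001


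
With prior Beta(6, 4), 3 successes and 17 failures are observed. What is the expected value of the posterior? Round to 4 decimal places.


Posterior = Beta(9, 21)
E[theta] = alpha/(alpha+beta)
= 9/30 = 0.3

0.3


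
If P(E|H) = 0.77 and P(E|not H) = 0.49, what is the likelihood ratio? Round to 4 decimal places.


Likelihood ratio = P(E|H) / P(E|not H)
= 0.77 / 0.49
= 1.5714

1.5714


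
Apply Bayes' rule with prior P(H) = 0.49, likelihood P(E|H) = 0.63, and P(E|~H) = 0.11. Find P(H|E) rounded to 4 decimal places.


Step 1: Compute marginal P(E) = P(E|H)P(H) + P(E|~H)P(~H)
= 0.63*0.49 + 0.11*0.51 = 0.3648
Step 2: P(H|E) = P(E|H)P(H)/P(E) = 0.3087/0.3648
= 0.8462

0.8462


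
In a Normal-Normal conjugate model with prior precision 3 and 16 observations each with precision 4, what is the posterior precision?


Posterior precision = prior precision + n * observation precision
= 3 + 16 * 4
= 3 + 64 = 67

67


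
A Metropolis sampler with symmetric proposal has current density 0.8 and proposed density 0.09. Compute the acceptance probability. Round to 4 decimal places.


For symmetric proposals, acceptance = min(1, pi(x*)/pi(x))
= min(1, 0.09/0.8)
= min(1, 0.1125) = 0.1125

0.1125


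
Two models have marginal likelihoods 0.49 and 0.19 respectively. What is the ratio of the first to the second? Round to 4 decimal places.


Evidence ratio = 0.49 / 0.19
= 2.5789

2.5789


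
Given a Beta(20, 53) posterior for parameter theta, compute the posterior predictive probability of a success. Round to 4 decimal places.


For a Beta-Bernoulli model, the predictive probability is the mean:
P(success) = 20/(20+53) = 20/73 = 0.274

0.274


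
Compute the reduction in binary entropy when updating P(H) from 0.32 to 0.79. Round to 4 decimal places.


H_before = -p*log2(p) - (1-p)*log2(1-p) for p=0.32: 0.9044
H_after for p=0.79: 0.7415
Reduction = 0.9044 - 0.7415 = 0.1629

0.1629


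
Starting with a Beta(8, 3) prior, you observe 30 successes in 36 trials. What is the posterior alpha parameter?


For a Beta-Binomial conjugate model:
Posterior alpha = prior alpha + number of successes
= 8 + 30 = 38

38


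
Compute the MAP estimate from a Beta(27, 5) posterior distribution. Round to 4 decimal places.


MAP = mode of Beta distribution
= (alpha - 1)/(alpha + beta - 2)
= (27-1)/(27+5-2)
= 26/30 = 0.8667

0.8667


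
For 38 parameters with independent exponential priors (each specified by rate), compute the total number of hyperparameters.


A exponential prior has 1 hyperparameter per parameter.
Total = 38 * 1 = 38

38


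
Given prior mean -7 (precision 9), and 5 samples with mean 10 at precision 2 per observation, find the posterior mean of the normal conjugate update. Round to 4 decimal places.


The posterior mean is a precision-weighted average of prior and data.
Post. prec. = 9 + 10 = 19
Post. mean = (-63 + 100)/19 = 37/19 = 1.9474

1.9474


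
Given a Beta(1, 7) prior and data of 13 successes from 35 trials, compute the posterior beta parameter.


Number of failures = 35 - 13 = 22
Posterior beta = 7 + 22 = 29

29


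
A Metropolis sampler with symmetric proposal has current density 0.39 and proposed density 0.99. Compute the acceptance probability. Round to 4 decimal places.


For symmetric proposals, acceptance = min(1, pi(x*)/pi(x))
= min(1, 0.99/0.39)
= min(1, 2.5385) = 1.0

1.0


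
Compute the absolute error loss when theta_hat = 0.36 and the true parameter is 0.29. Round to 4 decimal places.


L = |theta_hat - theta_true|
= |0.36 - 0.29| = 0.07

0.07


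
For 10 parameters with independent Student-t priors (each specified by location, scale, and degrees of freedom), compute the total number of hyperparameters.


A Student-t prior has 3 hyperparameters per parameter.
Total = 10 * 3 = 30

30


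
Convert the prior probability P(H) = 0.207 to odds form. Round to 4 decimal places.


P(not H) = 1 - 0.207 = 0.793
Odds = 0.207 / 0.793 = 0.261

0.261


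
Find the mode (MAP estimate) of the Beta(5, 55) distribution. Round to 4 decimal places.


For Beta(a,b) with a,b > 1:
Mode = (a-1)/(a+b-2) = (5-1)/(60-2)
= 4/58 = 0.069

0.069


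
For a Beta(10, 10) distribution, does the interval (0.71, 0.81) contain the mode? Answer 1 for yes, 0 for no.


Mode of Beta(a,b) = (a-1)/(a+b-2)
= (10-1)/(10+10-2) = 0.5
Check: 0.71 <= 0.5 <= 0.81?
Result: 0

0


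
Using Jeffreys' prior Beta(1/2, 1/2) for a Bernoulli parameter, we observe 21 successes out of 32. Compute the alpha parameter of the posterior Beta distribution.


Conjugate update: Beta(0.5 + k, 0.5 + n - k).
k = 21, n - k = 11
Posterior alpha = 0.5 + k = 0.5 + 21 = 21.5

21.5


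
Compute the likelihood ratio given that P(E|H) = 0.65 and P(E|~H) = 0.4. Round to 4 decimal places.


LR = P(E|H) / P(E|~H)
= 0.65 / 0.4 = 1.625

1.625


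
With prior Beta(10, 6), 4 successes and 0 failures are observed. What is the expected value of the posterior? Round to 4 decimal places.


Posterior = Beta(14, 6)
E[theta] = alpha/(alpha+beta)
= 14/20 = 0.7

0.7


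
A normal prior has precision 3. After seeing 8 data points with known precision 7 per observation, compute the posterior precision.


In the conjugate normal model, precisions add:
tau_posterior = tau_prior + n * tau_data
= 3 + 8*7 = 59

59


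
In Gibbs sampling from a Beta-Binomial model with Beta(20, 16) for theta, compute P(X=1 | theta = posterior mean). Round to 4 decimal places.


Posterior mean = alpha/(alpha+beta) = 20/36 = 0.5556
P(X=1|theta=mean) = theta = 0.5556

0.5556


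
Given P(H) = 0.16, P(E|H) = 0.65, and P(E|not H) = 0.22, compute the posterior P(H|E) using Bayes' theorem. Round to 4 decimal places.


By Bayes' theorem: P(H|E) = P(E|H)*P(H) / P(E)
P(E) = P(E|H)*P(H) + P(E|not H)*P(not H)
P(E) = 0.65*0.16 + 0.22*0.84 = 0.2888
P(H|E) = 0.65*0.16 / 0.2888 = 0.3601

0.3601


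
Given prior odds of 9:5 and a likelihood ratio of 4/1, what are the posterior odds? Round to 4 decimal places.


Posterior odds = prior odds * LR
Prior odds = 9/5 = 1.8
LR = 4/1 = 4.0
Posterior odds = 1.8 * 4.0 = 7.2

7.2


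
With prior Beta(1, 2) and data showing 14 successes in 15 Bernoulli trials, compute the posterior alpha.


Conjugate update: alpha_posterior = alpha_prior + k
= 1 + 14 = 15

15


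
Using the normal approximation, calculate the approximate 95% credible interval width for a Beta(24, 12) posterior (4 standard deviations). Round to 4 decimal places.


Var(Beta) = 24*12/(36^2 * 37) = 0.006
SD = 0.0775
Width ~ 4*SD = 0.31

0.31


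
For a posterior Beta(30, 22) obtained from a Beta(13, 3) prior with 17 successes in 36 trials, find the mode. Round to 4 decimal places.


Mode = (alpha - 1) / (alpha + beta - 2)
= 29 / 50
= 0.58

0.58


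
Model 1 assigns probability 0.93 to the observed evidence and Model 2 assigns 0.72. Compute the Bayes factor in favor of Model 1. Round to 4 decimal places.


BF = P(data|M1) / P(data|M2)
= 0.93 / 0.72 = 1.2917

1.2917


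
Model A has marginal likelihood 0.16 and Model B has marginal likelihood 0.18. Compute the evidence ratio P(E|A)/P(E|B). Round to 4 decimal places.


Evidence ratio = P(E|A) / P(E|B)
= 0.16 / 0.18
= 0.8889

0.8889


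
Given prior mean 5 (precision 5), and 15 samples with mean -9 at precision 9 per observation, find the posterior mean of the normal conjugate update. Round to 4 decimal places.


The posterior mean is a precision-weighted average of prior and data.
Post. prec. = 5 + 135 = 140
Post. mean = (25 + -1215)/140 = -1190/140 = -8.5

-8.5


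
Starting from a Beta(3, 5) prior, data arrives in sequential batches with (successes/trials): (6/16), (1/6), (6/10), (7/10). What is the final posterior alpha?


In sequential Bayesian updating, we sum all successes.
Total successes = 20
Final alpha = 3 + 20 = 23

23


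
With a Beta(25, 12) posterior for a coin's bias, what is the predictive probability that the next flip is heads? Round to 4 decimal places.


The predictive probability equals the posterior mean.
P(next = heads) = alpha / (alpha + beta)
= 25 / 37 = 0.6757

0.6757


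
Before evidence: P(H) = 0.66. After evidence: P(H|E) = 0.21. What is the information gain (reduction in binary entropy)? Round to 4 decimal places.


Prior entropy = 0.9248
Posterior entropy = 0.7415
Information gain = 0.9248 - 0.7415 = 0.1833

0.1833


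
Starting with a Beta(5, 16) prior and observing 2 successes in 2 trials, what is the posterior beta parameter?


Posterior beta = prior beta + failures
Failures = 2 - 2 = 0
beta_post = 16 + 0 = 16

16


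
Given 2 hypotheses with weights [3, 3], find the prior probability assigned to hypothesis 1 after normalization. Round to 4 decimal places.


To normalize, divide each weight by the sum of all weights.
Sum = 6
Prior(H1) = 3/6 = 0.5

0.5


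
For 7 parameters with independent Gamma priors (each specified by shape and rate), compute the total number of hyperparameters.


A Gamma prior has 2 hyperparameters per parameter.
Total = 7 * 2 = 14

14


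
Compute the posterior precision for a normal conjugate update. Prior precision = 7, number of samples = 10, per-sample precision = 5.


tau_post = tau_0 + n * tau
= 7 + 10 * 5 = 57

57


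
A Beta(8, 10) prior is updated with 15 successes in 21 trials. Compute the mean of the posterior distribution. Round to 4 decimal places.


After update: Beta(23, 16)
Mean = 23 / (23 + 16) = 23 / 39
= 0.5897

0.5897


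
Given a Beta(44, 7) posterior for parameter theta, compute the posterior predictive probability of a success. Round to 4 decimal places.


For a Beta-Bernoulli model, the predictive probability is the mean:
P(success) = 44/(44+7) = 44/51 = 0.8627

0.8627


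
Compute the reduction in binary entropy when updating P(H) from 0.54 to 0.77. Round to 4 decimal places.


H_before = -p*log2(p) - (1-p)*log2(1-p) for p=0.54: 0.9954
H_after for p=0.77: 0.778
Reduction = 0.9954 - 0.778 = 0.2174

0.2174


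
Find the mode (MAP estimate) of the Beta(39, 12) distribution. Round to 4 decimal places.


For Beta(a,b) with a,b > 1:
Mode = (a-1)/(a+b-2) = (39-1)/(51-2)
= 38/49 = 0.7755

0.7755


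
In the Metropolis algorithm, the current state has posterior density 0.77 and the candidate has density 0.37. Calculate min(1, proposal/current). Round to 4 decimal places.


Ratio = 0.37/0.77 = 0.4805
Acceptance probability = min(1, 0.4805)
= 0.4805

0.4805


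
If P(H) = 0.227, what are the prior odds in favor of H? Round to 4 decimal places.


Prior odds = P(H) / (1 - P(H))
= 0.227 / 0.773
= 0.2937

0.2937


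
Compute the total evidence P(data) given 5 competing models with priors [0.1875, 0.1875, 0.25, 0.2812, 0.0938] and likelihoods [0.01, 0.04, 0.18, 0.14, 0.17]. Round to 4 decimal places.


Marginal likelihood = sum P(model_i) * P(data|model_i)
Model 1: 0.1875 * 0.01 = 0.0019
Model 2: 0.1875 * 0.04 = 0.0075
Model 3: 0.25 * 0.18 = 0.045
Model 4: 0.2812 * 0.14 = 0.0394
Model 5: 0.0938 * 0.17 = 0.0159
Total = 0.1097

0.1097


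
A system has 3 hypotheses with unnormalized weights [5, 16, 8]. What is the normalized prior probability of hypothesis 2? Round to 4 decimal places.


The normalized prior is the weight divided by the total.
Total weight = 29
P(H2) = 16 / 29 = 0.5517

0.5517


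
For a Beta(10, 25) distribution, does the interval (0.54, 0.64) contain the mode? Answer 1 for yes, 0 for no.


Mode of Beta(a,b) = (a-1)/(a+b-2)
= (10-1)/(10+25-2) = 0.2727
Check: 0.54 <= 0.2727 <= 0.64?
Result: 0

0


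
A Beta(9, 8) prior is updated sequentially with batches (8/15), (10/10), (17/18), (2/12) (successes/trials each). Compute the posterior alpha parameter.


Sequential conjugate updating is equivalent to a single batch update.
Total successes across all batches = 37
alpha_posterior = alpha_prior + total_successes = 9 + 37
= 46

46


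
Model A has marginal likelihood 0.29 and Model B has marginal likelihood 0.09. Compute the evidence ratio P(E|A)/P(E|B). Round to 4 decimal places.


Evidence ratio = P(E|A) / P(E|B)
= 0.29 / 0.09
= 3.2222

3.2222


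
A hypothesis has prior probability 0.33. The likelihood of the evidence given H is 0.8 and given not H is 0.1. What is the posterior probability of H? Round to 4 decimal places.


Using Bayes' theorem:
P(E) = 0.33 * 0.8 + 0.67 * 0.1
P(E) = 0.331
P(H|E) = (0.33 * 0.8) / 0.331 = 0.7976

0.7976


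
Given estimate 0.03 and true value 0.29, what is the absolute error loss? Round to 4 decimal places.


Absolute error = |estimate - true|
= |-0.26| = 0.26

0.26


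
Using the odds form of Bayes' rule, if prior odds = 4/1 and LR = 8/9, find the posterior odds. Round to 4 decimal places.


Bayes' rule in odds form: posterior odds = prior odds * LR
= (4 * 8) / (1 * 9)
= 32/9 = 3.5556

3.5556


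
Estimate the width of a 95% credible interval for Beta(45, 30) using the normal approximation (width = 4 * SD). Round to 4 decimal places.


For Beta(a,b): Var = ab/((a+b)^2(a+b+1))
Var = 0.0032, SD = 0.0562
Approximate 95% CI width = 4 * 0.0562 = 0.2248

0.2248


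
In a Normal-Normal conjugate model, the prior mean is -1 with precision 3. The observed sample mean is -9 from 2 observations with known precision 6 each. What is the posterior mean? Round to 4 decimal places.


Posterior precision = tau0 + n*tau = 3 + 2*6 = 15
Posterior mean = (tau0*mu0 + n*tau*xbar) / posterior_precision
= (3*-1 + 2*6*-9) / 15
= -111 / 15 = -7.4

-7.4


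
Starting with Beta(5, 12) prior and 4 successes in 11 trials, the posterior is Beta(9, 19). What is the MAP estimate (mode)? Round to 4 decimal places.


The mode of Beta(a, b) when a > 1 and b > 1 is (a-1)/(a+b-2)
= (9 - 1) / (9 + 19 - 2)
= 8 / 26
= 0.3077

0.3077


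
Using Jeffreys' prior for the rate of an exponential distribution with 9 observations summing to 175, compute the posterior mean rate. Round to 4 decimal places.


Jeffreys' prior leads to posterior Gamma(9, 175).
Mean = 9/175 = 0.0514

0.0514


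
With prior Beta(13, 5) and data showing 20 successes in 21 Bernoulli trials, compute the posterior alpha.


Conjugate update: alpha_posterior = alpha_prior + k
= 13 + 20 = 33

33


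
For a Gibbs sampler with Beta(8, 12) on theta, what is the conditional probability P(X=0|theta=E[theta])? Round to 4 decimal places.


E[theta] = 8/(8+12) = 0.4
P(X=0|theta) = 1 - theta = 0.6

0.6


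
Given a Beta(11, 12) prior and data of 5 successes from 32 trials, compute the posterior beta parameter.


Number of failures = 32 - 5 = 27
Posterior beta = 12 + 27 = 39

39


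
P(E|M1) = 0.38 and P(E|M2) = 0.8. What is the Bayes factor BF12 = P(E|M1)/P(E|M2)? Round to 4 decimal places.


Bayes factor BF12 = P(E|M1) / P(E|M2)
= 0.38 / 0.8
= 0.475

0.475


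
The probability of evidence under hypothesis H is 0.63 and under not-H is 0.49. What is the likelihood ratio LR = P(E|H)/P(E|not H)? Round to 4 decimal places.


LR = 0.63 / 0.49
= 1.2857

1.2857


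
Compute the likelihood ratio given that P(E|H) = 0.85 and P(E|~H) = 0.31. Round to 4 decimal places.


LR = P(E|H) / P(E|~H)
= 0.85 / 0.31 = 2.7419

2.7419


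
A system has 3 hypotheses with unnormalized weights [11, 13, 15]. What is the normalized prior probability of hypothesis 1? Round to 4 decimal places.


The normalized prior is the weight divided by the total.
Total weight = 39
P(H1) = 11 / 39 = 0.2821

0.2821


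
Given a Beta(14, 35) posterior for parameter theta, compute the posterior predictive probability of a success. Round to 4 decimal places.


For a Beta-Bernoulli model, the predictive probability is the mean:
P(success) = 14/(14+35) = 14/49 = 0.2857

0.2857


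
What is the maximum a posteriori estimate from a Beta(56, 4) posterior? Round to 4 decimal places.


The MAP estimate equals the mode of the distribution.
Mode of Beta(a,b) = (a-1)/(a+b-2)
= 55/58
= 0.9483

0.9483


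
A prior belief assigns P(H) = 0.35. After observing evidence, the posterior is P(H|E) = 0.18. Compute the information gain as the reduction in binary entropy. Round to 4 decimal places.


H(prior) = -0.35*log2(0.35) - 0.65*log2(0.65)
= 0.9341
H(post) = -0.18*log2(0.18) - 0.82*log2(0.82)
= 0.6801
IG = 0.9341 - 0.6801 = 0.254

0.254


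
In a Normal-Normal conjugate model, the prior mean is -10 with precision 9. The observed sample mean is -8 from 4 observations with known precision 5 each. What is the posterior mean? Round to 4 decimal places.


Posterior precision = tau0 + n*tau = 9 + 4*5 = 29
Posterior mean = (tau0*mu0 + n*tau*xbar) / posterior_precision
= (9*-10 + 4*5*-8) / 29
= -250 / 29 = -8.6207

-8.6207


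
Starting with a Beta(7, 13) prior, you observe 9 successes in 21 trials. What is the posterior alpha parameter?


For a Beta-Binomial conjugate model:
Posterior alpha = prior alpha + number of successes
= 7 + 9 = 16

16


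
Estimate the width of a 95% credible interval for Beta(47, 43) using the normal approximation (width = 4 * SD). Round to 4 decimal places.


For Beta(a,b): Var = ab/((a+b)^2(a+b+1))
Var = 0.0027, SD = 0.0524
Approximate 95% CI width = 4 * 0.0524 = 0.2094

0.2094


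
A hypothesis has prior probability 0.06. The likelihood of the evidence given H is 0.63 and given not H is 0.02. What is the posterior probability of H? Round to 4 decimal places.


Using Bayes' theorem:
P(E) = 0.06 * 0.63 + 0.94 * 0.02
P(E) = 0.0566
P(H|E) = (0.06 * 0.63) / 0.0566 = 0.6678

0.6678


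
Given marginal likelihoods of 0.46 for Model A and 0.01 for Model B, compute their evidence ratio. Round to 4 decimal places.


Ratio = ML(A) / ML(B) = 0.46/0.01
= 46.0

46.0


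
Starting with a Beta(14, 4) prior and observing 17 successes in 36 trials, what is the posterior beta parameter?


Posterior beta = prior beta + failures
Failures = 36 - 17 = 19
beta_post = 4 + 19 = 23

23


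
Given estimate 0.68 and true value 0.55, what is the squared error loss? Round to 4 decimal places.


Squared error = (estimate - true)^2
Difference = 0.13
Loss = 0.13^2 = 0.0169

0.0169


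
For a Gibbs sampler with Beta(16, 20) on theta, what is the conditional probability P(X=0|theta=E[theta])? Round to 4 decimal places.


E[theta] = 16/(16+20) = 0.4444
P(X=0|theta) = 1 - theta = 0.5556

0.5556


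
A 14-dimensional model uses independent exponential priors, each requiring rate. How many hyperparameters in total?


Per parameter: 1 (rate).
Total = 14 * 1 = 14

14


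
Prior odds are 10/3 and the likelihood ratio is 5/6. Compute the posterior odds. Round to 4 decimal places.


Posterior odds = prior odds * likelihood ratio
= (10/3) * (5/6)
= 50 / 18
= 2.7778

2.7778


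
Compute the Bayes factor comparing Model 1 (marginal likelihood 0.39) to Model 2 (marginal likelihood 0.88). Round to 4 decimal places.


BF12 = marginal likelihood of M1 / marginal likelihood of M2
= 0.39/0.88
= 0.4432

0.4432


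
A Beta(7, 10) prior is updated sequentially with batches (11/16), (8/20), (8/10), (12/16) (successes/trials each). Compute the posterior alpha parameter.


Sequential conjugate updating is equivalent to a single batch update.
Total successes across all batches = 39
alpha_posterior = alpha_prior + total_successes = 7 + 39
= 46

46


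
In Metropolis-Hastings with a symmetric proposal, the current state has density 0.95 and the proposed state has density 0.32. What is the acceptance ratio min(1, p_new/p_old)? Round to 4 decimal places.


Ratio = p_new / p_old = 0.32 / 0.95 = 0.3368
Acceptance = min(1, 0.3368) = 0.3368

0.3368


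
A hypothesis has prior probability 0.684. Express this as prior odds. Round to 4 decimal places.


Odds = P(H) / P(not H) = 0.684 / 0.316
= 2.1646

2.1646


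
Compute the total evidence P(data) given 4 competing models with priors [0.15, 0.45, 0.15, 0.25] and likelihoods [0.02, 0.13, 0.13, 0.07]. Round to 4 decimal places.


Marginal likelihood = sum P(model_i) * P(data|model_i)
Model 1: 0.15 * 0.02 = 0.003
Model 2: 0.45 * 0.13 = 0.0585
Model 3: 0.15 * 0.13 = 0.0195
Model 4: 0.25 * 0.07 = 0.0175
Total = 0.0985

0.0985


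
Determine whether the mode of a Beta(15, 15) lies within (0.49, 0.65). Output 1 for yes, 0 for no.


First find the mode: (a-1)/(a+b-2) = 0.5
Is 0.5 in (0.49, 0.65)? 1

1


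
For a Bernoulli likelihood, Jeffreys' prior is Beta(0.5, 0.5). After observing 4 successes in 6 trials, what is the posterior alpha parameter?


Jeffreys' prior for Bernoulli is Beta(0.5, 0.5).
Posterior is Beta(0.5 + k, 0.5 + n - k).
Posterior alpha = 0.5 + k = 0.5 + 4 = 4.5

4.5


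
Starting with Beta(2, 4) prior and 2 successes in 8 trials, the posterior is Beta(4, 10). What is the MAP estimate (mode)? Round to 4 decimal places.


The mode of Beta(a, b) when a > 1 and b > 1 is (a-1)/(a+b-2)
= (4 - 1) / (4 + 10 - 2)
= 3 / 12
= 0.25

0.25


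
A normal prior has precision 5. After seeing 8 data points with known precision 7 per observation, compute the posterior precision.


In the conjugate normal model, precisions add:
tau_posterior = tau_prior + n * tau_data
= 5 + 8*7 = 61

61


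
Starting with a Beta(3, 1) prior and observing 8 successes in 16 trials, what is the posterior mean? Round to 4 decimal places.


Posterior parameters: alpha = 3 + 8 = 11
beta = 1 + 8 = 9
Posterior mean = alpha / (alpha + beta) = 11 / 20
= 0.55

0.55


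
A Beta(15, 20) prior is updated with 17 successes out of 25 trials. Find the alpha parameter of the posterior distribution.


In the Beta-Binomial conjugate update:
alpha_post = alpha_prior + successes
= 15 + 17
= 32

32


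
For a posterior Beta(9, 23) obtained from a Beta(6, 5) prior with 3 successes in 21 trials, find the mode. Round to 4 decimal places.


Mode = (alpha - 1) / (alpha + beta - 2)
= 8 / 30
= 0.2667

0.2667


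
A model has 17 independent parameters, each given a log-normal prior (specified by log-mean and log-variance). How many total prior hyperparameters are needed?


Each log-normal prior needs 2 hyperparameters (log-mean and log-variance).
Total = 2 * 17 = 34

34


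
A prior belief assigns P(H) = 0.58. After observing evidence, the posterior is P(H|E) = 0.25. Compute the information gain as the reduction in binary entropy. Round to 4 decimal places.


H(prior) = -0.58*log2(0.58) - 0.42*log2(0.42)
= 0.9815
H(post) = -0.25*log2(0.25) - 0.75*log2(0.75)
= 0.8113
IG = 0.9815 - 0.8113 = 0.1702

0.1702


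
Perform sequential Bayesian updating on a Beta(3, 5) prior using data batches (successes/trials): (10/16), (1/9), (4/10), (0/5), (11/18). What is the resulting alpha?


Accumulate successes: 26
Posterior alpha = prior alpha + sum of successes
= 3 + 26 = 29

29


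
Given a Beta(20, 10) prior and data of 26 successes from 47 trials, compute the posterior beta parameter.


Number of failures = 47 - 26 = 21
Posterior beta = 10 + 21 = 31

31


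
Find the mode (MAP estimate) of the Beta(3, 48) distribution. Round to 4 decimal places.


For Beta(a,b) with a,b > 1:
Mode = (a-1)/(a+b-2) = (3-1)/(51-2)
= 2/49 = 0.0408

0.0408


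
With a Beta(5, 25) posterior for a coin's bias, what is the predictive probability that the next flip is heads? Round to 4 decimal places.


The predictive probability equals the posterior mean.
P(next = heads) = alpha / (alpha + beta)
= 5 / 30 = 0.1667

0.1667


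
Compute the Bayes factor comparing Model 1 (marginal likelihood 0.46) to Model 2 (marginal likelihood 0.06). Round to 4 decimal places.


BF12 = marginal likelihood of M1 / marginal likelihood of M2
= 0.46/0.06
= 7.6667

7.6667


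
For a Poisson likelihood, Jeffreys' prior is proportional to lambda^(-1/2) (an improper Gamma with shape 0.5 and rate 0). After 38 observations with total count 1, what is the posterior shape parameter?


Jeffreys' prior for Poisson is proportional to lambda^(-1/2).
Posterior is Gamma(0.5 + S, 0 + n) = Gamma(0.5 + 1, 38).
Posterior shape = 0.5 + S = 0.5 + 1 = 1.5

1.5


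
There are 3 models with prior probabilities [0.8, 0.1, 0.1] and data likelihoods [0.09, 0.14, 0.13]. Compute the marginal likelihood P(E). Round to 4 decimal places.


P(E) = sum over models of P(M_i) * P(E|M_i)
= 0.8*0.09 + 0.1*0.14 + 0.1*0.13
= 0.099

0.099


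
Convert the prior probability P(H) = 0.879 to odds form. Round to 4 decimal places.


P(not H) = 1 - 0.879 = 0.121
Odds = 0.879 / 0.121 = 7.2645

7.2645


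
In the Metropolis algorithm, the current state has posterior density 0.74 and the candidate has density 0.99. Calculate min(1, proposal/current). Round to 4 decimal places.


Ratio = 0.99/0.74 = 1.3378
Acceptance probability = min(1, 1.3378)
= 1.0

1.0


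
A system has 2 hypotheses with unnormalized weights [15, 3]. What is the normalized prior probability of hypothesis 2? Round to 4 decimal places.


The normalized prior is the weight divided by the total.
Total weight = 18
P(H2) = 3 / 18 = 0.1667

0.1667


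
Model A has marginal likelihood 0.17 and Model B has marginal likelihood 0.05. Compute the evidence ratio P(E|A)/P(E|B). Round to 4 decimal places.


Evidence ratio = P(E|A) / P(E|B)
= 0.17 / 0.05
= 3.4

3.4


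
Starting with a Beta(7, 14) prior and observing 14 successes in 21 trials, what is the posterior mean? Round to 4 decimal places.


Posterior parameters: alpha = 7 + 14 = 21
beta = 14 + 7 = 21
Posterior mean = alpha / (alpha + beta) = 21 / 42
= 0.5

0.5


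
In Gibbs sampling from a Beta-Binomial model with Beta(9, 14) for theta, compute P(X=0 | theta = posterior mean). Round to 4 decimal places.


Posterior mean = alpha/(alpha+beta) = 9/23 = 0.3913
P(X=0|theta=mean) = 1 - theta = 0.6087

0.6087


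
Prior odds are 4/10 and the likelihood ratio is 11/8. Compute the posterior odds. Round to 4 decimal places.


Posterior odds = prior odds * likelihood ratio
= (4/10) * (11/8)
= 44 / 80
= 0.55

0.55


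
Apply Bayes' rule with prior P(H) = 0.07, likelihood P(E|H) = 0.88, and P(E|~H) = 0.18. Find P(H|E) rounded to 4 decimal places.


Step 1: Compute marginal P(E) = P(E|H)P(H) + P(E|~H)P(~H)
= 0.88*0.07 + 0.18*0.93 = 0.229
Step 2: P(H|E) = P(E|H)P(H)/P(E) = 0.0616/0.229
= 0.269

0.269


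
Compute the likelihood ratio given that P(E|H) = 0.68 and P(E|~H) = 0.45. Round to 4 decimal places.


LR = P(E|H) / P(E|~H)
= 0.68 / 0.45 = 1.5111

1.5111


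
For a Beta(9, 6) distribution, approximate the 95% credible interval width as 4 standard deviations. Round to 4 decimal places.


Variance of Beta(a,b) = ab / ((a+b)^2 * (a+b+1))
= 9*6 / ((15)^2 * 16)
= 0.015
SD = sqrt(0.015) = 0.1225
Width = 4 * SD = 0.4899

0.4899


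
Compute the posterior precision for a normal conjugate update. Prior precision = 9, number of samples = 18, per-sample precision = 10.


tau_post = tau_0 + n * tau
= 9 + 18 * 10 = 189

189
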